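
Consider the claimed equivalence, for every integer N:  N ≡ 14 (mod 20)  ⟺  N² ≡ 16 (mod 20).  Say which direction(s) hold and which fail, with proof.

(→) Suppose N ≡ 14 (mod 20). Write N = 20j + 14. Then (20j + 14)² = 400j² + 560j + 196 = 20(20j² + 28j + 9) + 16, so N² ≡ 16 (mod 20).

(←) This fails: take N = 4. Then 4² = 16 ≡ 16 (mod 20), yet 4 ≡ 4 (mod 20), not 14.

The forward direction holds; the converse fails.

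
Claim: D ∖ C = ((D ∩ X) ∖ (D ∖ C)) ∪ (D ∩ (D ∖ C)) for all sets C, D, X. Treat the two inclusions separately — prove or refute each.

The sets are not equal: only the forward inclusion holds.

(⊆) Let x ∈ D ∖ C. Then either x ∈ D and x ∉ C, X; or x ∈ D ∩ X and x ∉ C. In each case x ∈ ((D ∩ X) ∖ (D ∖ C)) ∪ (D ∩ (D ∖ C)), so D ∖ C ⊆ ((D ∩ X) ∖ (D ∖ C)) ∪ (D ∩ (D ∖ C)).

(⊇) This inclusion fails. Take C = {1}, D = {1}, X = {1}; then 1 ∈ ((D ∩ X) ∖ (D ∖ C)) ∪ (D ∩ (D ∖ C)) but 1 ∉ D ∖ C.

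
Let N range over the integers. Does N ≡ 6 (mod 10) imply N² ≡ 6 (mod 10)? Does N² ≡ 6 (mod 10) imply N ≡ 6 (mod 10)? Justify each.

Only the forward direction holds.

Forward direction. Suppose N ≡ 6 (mod 10). Write N = 10j + 6. Then (10j + 6)² = 100j² + 120j + 36 = 10(10j² + 12j + 3) + 6, so N² ≡ 6 (mod 10).

Converse. This fails: take N = 4. Then 4² = 16 ≡ 6 (mod 10), yet 4 ≡ 4 (mod 10), not 6.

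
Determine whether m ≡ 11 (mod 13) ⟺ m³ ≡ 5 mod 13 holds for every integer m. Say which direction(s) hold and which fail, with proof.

Not equivalent: only (⇒) holds.

[⇒] Suppose m ≡ 11 (mod 13). Write m = 13j + 11. Then (13j + 11)³ = 2197j³ + 5577j² + 4719j + 1331 = 13(169j³ + 429j² + 363j + 102) + 5, so m³ ≡ 5 (mod 13).

[⇐] This fails: take m = 7. Then 7³ = 343 ≡ 5 (mod 13), yet 7 ≡ 7 (mod 13), not 11.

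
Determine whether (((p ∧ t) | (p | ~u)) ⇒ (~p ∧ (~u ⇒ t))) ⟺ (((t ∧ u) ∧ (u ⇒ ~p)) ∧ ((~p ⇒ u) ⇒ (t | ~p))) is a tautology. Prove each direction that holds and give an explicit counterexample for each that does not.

(⇐) Assume the antecedent. If u is true, the antecedent forces (u = T, p = F, t = T), and the consequent holds there. If u is false, the antecedent cannot hold. Either way the consequent holds.

(⇒) This fails. Under u = T, p = F, t = F, the left side is true but the right side is false.

Only the reverse direction holds.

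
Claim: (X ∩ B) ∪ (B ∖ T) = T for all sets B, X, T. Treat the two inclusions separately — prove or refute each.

Neither inclusion holds.

Forward inclusion. This inclusion fails. Take B = {1}, X = ∅, T = ∅; then 1 ∈ (X ∩ B) ∪ (B ∖ T) but 1 ∉ T.

Reverse inclusion. This inclusion fails. Take B = ∅, X = ∅, T = {1}; then 1 ∈ T but 1 ∉ (X ∩ B) ∪ (B ∖ T).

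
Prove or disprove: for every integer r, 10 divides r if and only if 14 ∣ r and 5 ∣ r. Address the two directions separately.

(←) Suppose 14 ∣ r and 5 ∣ r. Any common multiple of 14 and 5 is a multiple of their lcm; here gcd(14, 5) = 1, so lcm(14, 5) = 14·5 = 70, so 70 ∣ r. Since 10 ∣ 70, it follows that 10 ∣ r.

(→) This fails: take r = 10. Certainly 10 ∣ 10, but 14 ∤ 10.

The forward direction fails; the converse holds.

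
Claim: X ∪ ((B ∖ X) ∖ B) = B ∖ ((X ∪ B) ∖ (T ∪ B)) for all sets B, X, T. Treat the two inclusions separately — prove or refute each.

(⊆) This inclusion fails. Take B = ∅, X = {1}, T = ∅; then 1 ∈ X ∪ ((B ∖ X) ∖ B) but 1 ∉ B ∖ ((X ∪ B) ∖ (T ∪ B)).

(⊇) This inclusion fails. Take B = {1}, X = ∅, T = ∅; then 1 ∈ B ∖ ((X ∪ B) ∖ (T ∪ B)) but 1 ∉ X ∪ ((B ∖ X) ∖ B).

(⊆) fails and (⊇) fails.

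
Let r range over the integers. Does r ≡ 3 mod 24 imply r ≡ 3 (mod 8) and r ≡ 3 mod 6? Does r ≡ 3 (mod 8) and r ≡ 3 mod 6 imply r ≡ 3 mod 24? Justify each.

The biconditional holds.

(⇐) If r ≡ 3 (mod 8) and r ≡ 3 (mod 6), then by the Chinese remainder theorem r ≡ 3 (mod 24). This is exactly r ≡ 3 (mod 24).

(⇒) Suppose r ≡ 3 (mod 24); write r = 24j + 3. Since 8 ∣ 24, reducing mod 8 gives r ≡ 3 (mod 8); since 6 ∣ 24, reducing mod 6 gives r ≡ 3 (mod 6).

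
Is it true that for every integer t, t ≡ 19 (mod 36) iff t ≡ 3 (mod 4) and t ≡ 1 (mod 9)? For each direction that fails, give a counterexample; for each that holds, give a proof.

The biconditional holds.

(←) If t ≡ 3 (mod 4) and t ≡ 1 (mod 9), then by the Chinese remainder theorem t ≡ 19 (mod 36). This is exactly t ≡ 19 (mod 36).

(→) Suppose t ≡ 19 (mod 36); write t = 36j + 19. Since 4 ∣ 36, reducing mod 4 gives t ≡ 19 ≡ 3 (mod 4); since 9 ∣ 36, reducing mod 9 gives t ≡ 19 ≡ 1 (mod 9).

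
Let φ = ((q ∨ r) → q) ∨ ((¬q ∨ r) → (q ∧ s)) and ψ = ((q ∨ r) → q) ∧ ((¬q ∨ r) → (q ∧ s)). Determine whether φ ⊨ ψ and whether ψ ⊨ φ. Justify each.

Forward direction. This fails. Under s = F, q = F, r = F, the left side is true but the right side is false.

Converse. Assume the antecedent. If s is true, the antecedent forces (s = T, q = T, r = F) or (s = T, q = T, r = T), and the consequent holds there. If s is false, the antecedent forces (s = F, q = T, r = F), and the consequent holds there. Either way the consequent holds.

Only the reverse direction holds.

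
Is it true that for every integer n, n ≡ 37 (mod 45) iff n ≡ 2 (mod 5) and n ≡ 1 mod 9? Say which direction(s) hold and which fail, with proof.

[⇐] If n ≡ 2 (mod 5) and n ≡ 1 (mod 9), then by the Chinese remainder theorem n ≡ 37 (mod 45). This is exactly n ≡ 37 (mod 45).

[⇒] Suppose n ≡ 37 (mod 45); write n = 45j + 37. Since 5 ∣ 45, reducing mod 5 gives n ≡ 37 ≡ 2 (mod 5); since 9 ∣ 45, reducing mod 9 gives n ≡ 37 ≡ 1 (mod 9).

Equivalent; both directions hold.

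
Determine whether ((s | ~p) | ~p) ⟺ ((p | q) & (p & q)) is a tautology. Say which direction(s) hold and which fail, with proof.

(⇒) fails and (⇐) fails.

[⇒] This fails. Under s = F, p = F, q = F, the left side is true but the right side is false.

[⇐] This fails. Under s = F, p = T, q = T, the left side is false but the right side is true.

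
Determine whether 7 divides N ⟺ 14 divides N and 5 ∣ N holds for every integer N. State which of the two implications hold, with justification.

(⇒) fails; (⇐) holds.

[⇒] This fails: take N = 7. Certainly 7 ∣ 7, but 14 ∤ 7.

[⇐] Suppose 14 ∣ N and 5 ∣ N. Any common multiple of 14 and 5 is a multiple of their lcm; here gcd(14, 5) = 1, so lcm(14, 5) = 14·5 = 70, so 70 ∣ N. Since 7 ∣ 70, it follows that 7 ∣ N.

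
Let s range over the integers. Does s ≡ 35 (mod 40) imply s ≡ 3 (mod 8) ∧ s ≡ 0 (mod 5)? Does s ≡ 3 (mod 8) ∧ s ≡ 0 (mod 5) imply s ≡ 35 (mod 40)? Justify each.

Both implications hold.

(⇒) Suppose s ≡ 35 (mod 40); write s = 40j + 35. Since 8 ∣ 40, reducing mod 8 gives s ≡ 35 ≡ 3 (mod 8); since 5 ∣ 40, reducing mod 5 gives s ≡ 35 ≡ 0 (mod 5).

(⇐) Conversely, if s ≡ 3 (mod 8) and s ≡ 0 (mod 5), then by the Chinese remainder theorem s ≡ 35 (mod 40). This is exactly s ≡ 35 (mod 40).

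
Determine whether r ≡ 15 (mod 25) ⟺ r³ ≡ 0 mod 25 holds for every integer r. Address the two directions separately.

Only the forward direction holds.

Forward direction. Suppose r ≡ 15 (mod 25). Write r = 25j + 15. Then (25j + 15)³ = 15625j³ + 28125j² + 16875j + 3375 = 25(625j³ + 1125j² + 675j + 135) + 0, so r³ ≡ 0 (mod 25).

Converse. This fails: take r = 0. Then 0³ = 0 ≡ 0 (mod 25), yet 0 ≡ 0 (mod 25), not 15.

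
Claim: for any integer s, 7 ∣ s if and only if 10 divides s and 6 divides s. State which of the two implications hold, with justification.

Neither direction holds.

Forward direction. This fails: take s = 7. Certainly 7 ∣ 7, but 10 ∤ 7.

Converse. This fails: take s = 30. Both 10 ∣ 30 and 6 ∣ 30, yet 30 is not a multiple of 7 (since 30 = 4·7 + 2), so 7 ∤ 30.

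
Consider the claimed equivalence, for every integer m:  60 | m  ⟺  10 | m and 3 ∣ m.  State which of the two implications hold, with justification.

Not equivalent: only (⇒) holds.

(⟸) This fails: take m = 30. Both 10 ∣ 30 and 3 ∣ 30, yet 30 is not a multiple of 60 (since 30 = 0·60 + 30), so 60 ∤ 30.

(⟹) If 60 ∣ m, write m = 60q. Since 60 = 6·10, m = 10·(6q), so 10 ∣ m; and since 60 = 20·3, m = 3·(20q), so 3 ∣ m.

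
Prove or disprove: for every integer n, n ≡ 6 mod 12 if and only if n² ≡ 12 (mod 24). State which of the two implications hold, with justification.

[⇐] The residues r modulo 24 with r² ≡ 12 (mod 24) are exactly {6, 18}, and each is ≡ 6 (mod 12).

[⇒] Suppose n ≡ 6 (mod 12). Working modulo 24, n ∈ {6, 18}; for each such r, r² ≡ 12 (mod 24).

Both directions hold.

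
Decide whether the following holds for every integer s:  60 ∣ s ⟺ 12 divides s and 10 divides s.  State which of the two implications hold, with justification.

(⟹) If 60 ∣ s, write s = 60q. Since 60 = 5·12, s = 12·(5q), so 12 ∣ s; and since 60 = 6·10, s = 10·(6q), so 10 ∣ s.

(⟸) Suppose 12 ∣ s and 10 ∣ s. Any common multiple of 12 and 10 is a multiple of their lcm; here lcm(12, 10) = 12·10/gcd(12, 10) = 120/2 = 60, so 60 ∣ s.

Both directions hold.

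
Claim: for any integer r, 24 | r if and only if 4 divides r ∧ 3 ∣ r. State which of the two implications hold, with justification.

Only the forward direction holds.

[⇒] If 24 ∣ r, write r = 24q. Since 24 = 6·4, r = 4·(6q), so 4 ∣ r; and since 24 = 8·3, r = 3·(8q), so 3 ∣ r.

[⇐] This fails: take r = 12. Both 4 ∣ 12 and 3 ∣ 12, yet 12 is not a multiple of 24 (since 12 = 0·24 + 12), so 24 ∤ 12.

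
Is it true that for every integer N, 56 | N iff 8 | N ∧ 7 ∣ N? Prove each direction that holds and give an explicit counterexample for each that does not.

[⇐] Suppose 8 ∣ N and 7 ∣ N. Any common multiple of 8 and 7 is a multiple of their lcm; here gcd(8, 7) = 1, so lcm(8, 7) = 8·7 = 56, so 56 ∣ N.

[⇒] If 56 ∣ N, write N = 56q. Since 56 = 7·8, N = 8·(7q), so 8 ∣ N; and since 56 = 8·7, N = 7·(8q), so 7 ∣ N.

Both directions hold.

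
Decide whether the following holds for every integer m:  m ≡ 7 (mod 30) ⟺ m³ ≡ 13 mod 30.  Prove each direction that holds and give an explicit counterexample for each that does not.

The biconditional holds.

Forward direction. Suppose m ≡ 7 (mod 30). Write m = 30j + 7. Then (30j + 7)³ = 27000j³ + 18900j² + 4410j + 343 = 30(900j³ + 630j² + 147j + 11) + 13, so m³ ≡ 13 (mod 30).

Converse. Suppose m³ ≡ 13 (mod 30). The only residue r in {0, …, 29} with r³ ≡ 13 (mod 30) is r = 7, so m ≡ 7 (mod 30).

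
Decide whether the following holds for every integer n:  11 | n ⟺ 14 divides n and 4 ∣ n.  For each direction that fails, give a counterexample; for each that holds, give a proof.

[⇒] This fails: take n = 11. Certainly 11 ∣ 11, but 14 ∤ 11.

[⇐] This fails: take n = 28. Both 14 ∣ 28 and 4 ∣ 28, yet 28 is not a multiple of 11 (since 28 = 2·11 + 6), so 11 ∤ 28.

Neither implication holds.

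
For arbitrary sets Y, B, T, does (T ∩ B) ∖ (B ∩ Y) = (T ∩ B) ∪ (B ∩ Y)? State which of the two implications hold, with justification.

Only the forward inclusion holds.

(⊇) This inclusion fails. Take Y = {1}, B = {1}, T = ∅; then 1 ∈ (T ∩ B) ∪ (B ∩ Y) but 1 ∉ (T ∩ B) ∖ (B ∩ Y).

(⊆) Let x ∈ (T ∩ B) ∖ (B ∩ Y). Then x ∈ B ∩ T and x ∉ Y, from which x ∈ (T ∩ B) ∪ (B ∩ Y).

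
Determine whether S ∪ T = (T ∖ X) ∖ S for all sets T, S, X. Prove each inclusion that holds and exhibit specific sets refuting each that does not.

(⊆) This inclusion fails. Take T = ∅, S = {1}, X = ∅; then 1 ∈ S ∪ T but 1 ∉ (T ∖ X) ∖ S.

(⊇) Let x ∈ (T ∖ X) ∖ S. Then x ∈ T and x ∉ S, X, from which x ∈ S ∪ T.

Only the reverse inclusion holds.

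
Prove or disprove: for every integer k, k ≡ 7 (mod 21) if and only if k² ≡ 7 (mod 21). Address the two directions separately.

Only the forward implication holds.

(→) Suppose k ≡ 7 (mod 21). Write k = 21j + 7. Then (21j + 7)² = 441j² + 294j + 49 = 21(21j² + 14j + 2) + 7, so k² ≡ 7 (mod 21).

(←) This fails: take k = 14. Then 14² = 196 ≡ 7 (mod 21), yet 14 ≡ 14 (mod 21), not 7.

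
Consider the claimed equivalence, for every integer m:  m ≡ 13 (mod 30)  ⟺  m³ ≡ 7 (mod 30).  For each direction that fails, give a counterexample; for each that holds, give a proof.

(⇒) Suppose m ≡ 13 (mod 30). Write m = 30j + 13. Then (30j + 13)³ = 27000j³ + 35100j² + 15210j + 2197 = 30(900j³ + 1170j² + 507j + 73) + 7, so m³ ≡ 7 (mod 30).

(⇐) Conversely, suppose m³ ≡ 7 (mod 30). The only residue r in {0, …, 29} with r³ ≡ 7 (mod 30) is r = 13, so m ≡ 13 (mod 30).

Both directions hold; the statement is true.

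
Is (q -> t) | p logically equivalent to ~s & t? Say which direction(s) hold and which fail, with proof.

(⇒) fails; (⇐) holds.

(⇐) Assume the antecedent. If t is true, (q -> t) | p reduces to true regardless of the other variables. If t is false, the antecedent cannot hold. Either way (q -> t) | p holds.

(⇒) This fails. Under t = F, p = F, q = F, s = F, the left side is true but the right side is false.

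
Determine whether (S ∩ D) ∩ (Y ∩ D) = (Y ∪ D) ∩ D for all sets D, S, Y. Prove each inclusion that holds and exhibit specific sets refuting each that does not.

(⟸) This inclusion fails. Take D = {1}, S = ∅, Y = ∅; then 1 ∈ (Y ∪ D) ∩ D but 1 ∉ (S ∩ D) ∩ (Y ∩ D).

(⟹) Let x ∈ (S ∩ D) ∩ (Y ∩ D). Then x ∈ D ∩ S ∩ Y, from which x ∈ (Y ∪ D) ∩ D.

Only the forward inclusion holds.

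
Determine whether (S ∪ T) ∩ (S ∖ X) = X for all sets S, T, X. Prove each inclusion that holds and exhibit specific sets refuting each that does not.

Forward inclusion. This inclusion fails. Take S = {1}, T = ∅, X = ∅; then 1 ∈ (S ∪ T) ∩ (S ∖ X) but 1 ∉ X.

Reverse inclusion. This inclusion fails. Take S = ∅, T = ∅, X = {1}; then 1 ∈ X but 1 ∉ (S ∪ T) ∩ (S ∖ X).

Both inclusions fail.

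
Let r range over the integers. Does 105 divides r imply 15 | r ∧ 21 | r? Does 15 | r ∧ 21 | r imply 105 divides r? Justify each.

Forward direction. If 105 ∣ r, write r = 105q. Since 105 = 7·15, r = 15·(7q), so 15 ∣ r; and since 105 = 5·21, r = 21·(5q), so 21 ∣ r.

Converse. Suppose 15 ∣ r and 21 ∣ r. Any common multiple of 15 and 21 is a multiple of their lcm; here lcm(15, 21) = 15·21/gcd(15, 21) = 315/3 = 105, so 105 ∣ r.

The biconditional holds.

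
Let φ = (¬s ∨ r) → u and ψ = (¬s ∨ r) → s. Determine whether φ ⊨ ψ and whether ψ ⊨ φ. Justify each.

Both directions fail.

(→) This fails. Under r = F, u = T, s = F, the left side is true but the right side is false.

(←) This fails. Under r = T, u = F, s = T, the left side is false but the right side is true.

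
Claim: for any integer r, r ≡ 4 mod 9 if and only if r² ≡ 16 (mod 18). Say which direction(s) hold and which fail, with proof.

Forward direction. This fails: take r = 13. Then 13 ≡ 4 (mod 9), but 13² = 169 ≡ 7 (mod 18), not 16.

Converse. This fails: take r = 14. Then 14² = 196 ≡ 16 (mod 18), yet 14 ≡ 5 (mod 9), not 4.

Both directions fail.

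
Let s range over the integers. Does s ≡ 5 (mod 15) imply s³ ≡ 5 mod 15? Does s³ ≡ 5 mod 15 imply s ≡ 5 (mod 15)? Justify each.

(⟹) Suppose s ≡ 5 (mod 15). Write s = 15j + 5. Then (15j + 5)³ = 3375j³ + 3375j² + 1125j + 125 = 15(225j³ + 225j² + 75j + 8) + 5, so s³ ≡ 5 (mod 15).

(⟸) Conversely, suppose s³ ≡ 5 (mod 15). The only residue r in {0, …, 14} with r³ ≡ 5 (mod 15) is r = 5, so s ≡ 5 (mod 15).

Both implications hold.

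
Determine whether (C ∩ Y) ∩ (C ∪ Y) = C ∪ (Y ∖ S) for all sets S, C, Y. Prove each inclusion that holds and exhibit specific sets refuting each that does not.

Forward inclusion. Let x ∈ (C ∩ Y) ∩ (C ∪ Y). Then either x ∈ C ∩ Y and x ∉ S; or x ∈ S ∩ C ∩ Y. In each case x ∈ C ∪ (Y ∖ S), so (C ∩ Y) ∩ (C ∪ Y) ⊆ C ∪ (Y ∖ S).

Reverse inclusion. This inclusion fails. Take S = ∅, C = {1}, Y = ∅; then 1 ∈ C ∪ (Y ∖ S) but 1 ∉ (C ∩ Y) ∩ (C ∪ Y).

Only the forward inclusion holds.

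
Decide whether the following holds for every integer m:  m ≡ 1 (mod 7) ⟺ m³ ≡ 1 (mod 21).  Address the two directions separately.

(⇒) This fails: take m = 8. Then 8 ≡ 1 (mod 7), but 8³ = 512 ≡ 8 (mod 21), not 1.

(⇐) This fails: take m = 4. Then 4³ = 64 ≡ 1 (mod 21), yet 4 ≡ 4 (mod 7), not 1.

Neither direction holds.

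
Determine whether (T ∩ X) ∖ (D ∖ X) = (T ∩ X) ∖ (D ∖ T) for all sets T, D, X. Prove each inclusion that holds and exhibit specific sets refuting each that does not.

(⊆) Let x ∈ (T ∩ X) ∖ (D ∖ X). Then either x ∈ T ∩ X and x ∉ D; or x ∈ T ∩ D ∩ X. In each case x ∈ (T ∩ X) ∖ (D ∖ T), so (T ∩ X) ∖ (D ∖ X) ⊆ (T ∩ X) ∖ (D ∖ T).

(⊇) Let x ∈ (T ∩ X) ∖ (D ∖ T). Then either x ∈ T ∩ X and x ∉ D; or x ∈ T ∩ D ∩ X. In each case x ∈ (T ∩ X) ∖ (D ∖ X), so (T ∩ X) ∖ (D ∖ T) ⊆ (T ∩ X) ∖ (D ∖ X).

The two sets are equal.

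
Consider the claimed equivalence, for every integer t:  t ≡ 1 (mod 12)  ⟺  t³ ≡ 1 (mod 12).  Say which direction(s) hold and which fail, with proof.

(⟸) Suppose t³ ≡ 1 (mod 12). The only residue r in {0, …, 11} with r³ ≡ 1 (mod 12) is r = 1, so t ≡ 1 (mod 12).

(⟹) Suppose t ≡ 1 (mod 12). Write t = 12j + 1. Then (12j + 1)³ = 1728j³ + 432j² + 36j + 1 = 12(144j³ + 36j² + 3j) + 1, so t³ ≡ 1 (mod 12).

Both directions hold.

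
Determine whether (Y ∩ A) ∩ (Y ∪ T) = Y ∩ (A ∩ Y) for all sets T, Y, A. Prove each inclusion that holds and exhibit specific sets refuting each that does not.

(⟹) Let x ∈ (Y ∩ A) ∩ (Y ∪ T). Then either x ∈ Y ∩ A and x ∉ T; or x ∈ T ∩ Y ∩ A. In each case x ∈ Y ∩ (A ∩ Y), so (Y ∩ A) ∩ (Y ∪ T) ⊆ Y ∩ (A ∩ Y).

(⟸) Let x ∈ Y ∩ (A ∩ Y). Then either x ∈ Y ∩ A and x ∉ T; or x ∈ T ∩ Y ∩ A. In each case x ∈ (Y ∩ A) ∩ (Y ∪ T), so Y ∩ (A ∩ Y) ⊆ (Y ∩ A) ∩ (Y ∪ T).

Both inclusions hold.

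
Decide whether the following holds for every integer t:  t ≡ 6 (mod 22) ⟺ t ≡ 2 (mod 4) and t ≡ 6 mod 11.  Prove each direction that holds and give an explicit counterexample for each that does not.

Only the reverse direction holds.

(⇐) If t ≡ 2 (mod 4) and t ≡ 6 (mod 11), then by the Chinese remainder theorem t ≡ 6 (mod 44). Since 6 ≡ 6 (mod 22) and 22 ∣ 44, we get t ≡ 6 (mod 22).

(⇒) This fails: t = 28 gives 28 ≡ 6 (mod 22) but 28 ≡ 0 (mod 4), so the conjunction on the right does not hold.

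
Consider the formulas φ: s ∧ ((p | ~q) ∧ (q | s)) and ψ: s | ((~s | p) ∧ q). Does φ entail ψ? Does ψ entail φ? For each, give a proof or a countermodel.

The forward direction holds; the converse fails.

(⟹) Assume the antecedent. If s is true, s | ((~s | p) ∧ q) reduces to true regardless of the other variables. If s is false, the antecedent cannot hold. Either way s | ((~s | p) ∧ q) holds.

(⟸) This fails. Under s = F, p = F, q = T, the left side is false but the right side is true.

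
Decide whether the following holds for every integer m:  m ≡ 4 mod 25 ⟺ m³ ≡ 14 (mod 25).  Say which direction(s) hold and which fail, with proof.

(→) Suppose m ≡ 4 mod 25. Write m = 25j + 4. Then (25j + 4)³ = 15625j³ + 7500j² + 1200j + 64 = 25(625j³ + 300j² + 48j + 2) + 14, so m³ ≡ 14 (mod 25).

(←) Conversely, suppose m³ ≡ 14 (mod 25). The only residue r in {0, …, 24} with r³ ≡ 14 (mod 25) is r = 4, so m ≡ 4 (mod 25).

Both directions hold; the statement is true.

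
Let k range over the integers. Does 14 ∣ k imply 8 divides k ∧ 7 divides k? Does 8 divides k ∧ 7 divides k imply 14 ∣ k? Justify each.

(→) This fails: take k = 14. Certainly 14 ∣ 14, but 8 ∤ 14.

(←) Suppose 8 ∣ k and 7 ∣ k. Any common multiple of 8 and 7 is a multiple of their lcm; here gcd(8, 7) = 1, so lcm(8, 7) = 8·7 = 56, so 56 ∣ k. Since 14 ∣ 56, it follows that 14 ∣ k.

Only the reverse direction holds.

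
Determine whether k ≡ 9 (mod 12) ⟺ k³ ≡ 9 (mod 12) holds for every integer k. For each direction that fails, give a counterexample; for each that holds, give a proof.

Both directions hold; the statement is true.

(⟸) Suppose k³ ≡ 9 (mod 12). The only residue r in {0, …, 11} with r³ ≡ 9 (mod 12) is r = 9, so k ≡ 9 (mod 12).

(⟹) Suppose k ≡ 9 (mod 12). Write k = 12j + 9. Then (12j + 9)³ = 1728j³ + 3888j² + 2916j + 729 = 12(144j³ + 324j² + 243j + 60) + 9, so k³ ≡ 9 (mod 12).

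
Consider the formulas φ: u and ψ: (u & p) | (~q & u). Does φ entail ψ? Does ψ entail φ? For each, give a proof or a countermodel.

The forward direction fails; the converse holds.

(→) This fails. Under q = T, p = F, u = T, the left side is true but the right side is false.

(←) Assume the antecedent. If q is true, the antecedent forces (q = T, p = T, u = T), and u holds there. If q is false, the antecedent forces (q = F, p = F, u = T) or (q = F, p = T, u = T), and u holds there. Either way u holds.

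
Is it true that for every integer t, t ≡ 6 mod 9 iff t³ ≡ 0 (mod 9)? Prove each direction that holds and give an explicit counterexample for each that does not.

The forward direction holds; the converse fails.

(⇐) This fails: take t = 0. Then 0³ = 0 ≡ 0 (mod 9), yet 0 ≡ 0 (mod 9), not 6.

(⇒) Suppose t ≡ 6 mod 9. Write t = 9j + 6. Then (9j + 6)³ = 729j³ + 1458j² + 972j + 216 = 9(81j³ + 162j² + 108j + 24) + 0, so t³ ≡ 0 (mod 9).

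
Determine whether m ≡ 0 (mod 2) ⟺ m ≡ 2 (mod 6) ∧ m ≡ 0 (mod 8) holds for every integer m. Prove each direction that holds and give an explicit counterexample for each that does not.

Converse. If m ≡ 2 (mod 6) and m ≡ 0 (mod 8), then by the Chinese remainder theorem m ≡ 8 (mod 24). Since 8 ≡ 0 (mod 2) and 2 ∣ 24, we get m ≡ 0 (mod 2).

Forward direction. This fails: m = 0 gives 0 ≡ 0 (mod 2) but 0 ≡ 0 (mod 6), so the conjunction on the right does not hold.

(⇒) fails; (⇐) holds.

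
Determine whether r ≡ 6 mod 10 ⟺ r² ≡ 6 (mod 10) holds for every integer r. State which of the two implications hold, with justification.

(⇒) holds; (⇐) fails.

(⟸) This fails: take r = 4. Then 4² = 16 ≡ 6 (mod 10), yet 4 ≡ 4 (mod 10), not 6.

(⟹) Suppose r ≡ 6 mod 10. Write r = 10j + 6. Then (10j + 6)² = 100j² + 120j + 36 = 10(10j² + 12j + 3) + 6, so r² ≡ 6 (mod 10).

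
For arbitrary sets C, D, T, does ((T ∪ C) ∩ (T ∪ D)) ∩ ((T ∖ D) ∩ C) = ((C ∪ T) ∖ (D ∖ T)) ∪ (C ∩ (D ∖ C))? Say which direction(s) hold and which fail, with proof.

(⟹) Let x ∈ ((T ∪ C) ∩ (T ∪ D)) ∩ ((T ∖ D) ∩ C). Then x ∈ C ∩ T and x ∉ D, from which x ∈ ((C ∪ T) ∖ (D ∖ T)) ∪ (C ∩ (D ∖ C)).

(⟸) This inclusion fails. Take C = {1}, D = ∅, T = ∅; then 1 ∈ ((C ∪ T) ∖ (D ∖ T)) ∪ (C ∩ (D ∖ C)) but 1 ∉ ((T ∪ C) ∩ (T ∪ D)) ∩ ((T ∖ D) ∩ C).

Only the forward inclusion holds.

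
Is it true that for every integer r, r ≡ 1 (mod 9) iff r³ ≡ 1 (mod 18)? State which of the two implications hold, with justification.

(→) This fails: take r = 10. Then 10 ≡ 1 (mod 9), but 10³ = 1000 ≡ 10 (mod 18), not 1.

(←) This fails: take r = 7. Then 7³ = 343 ≡ 1 (mod 18), yet 7 ≡ 7 (mod 9), not 1.

Neither implication holds.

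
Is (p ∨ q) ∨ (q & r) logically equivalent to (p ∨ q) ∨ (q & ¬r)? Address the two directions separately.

[⇒] Assume the antecedent. If p is true, (p ∨ q) ∨ (q & ¬r) reduces to true regardless of the other variables. If p is false, the antecedent forces (p = F, q = T, r = F) or (p = F, q = T, r = T), and (p ∨ q) ∨ (q & ¬r) holds there. Either way (p ∨ q) ∨ (q & ¬r) holds.

[⇐] Assume the antecedent. If p is true, (p ∨ q) ∨ (q & r) reduces to true regardless of the other variables. If p is false, the antecedent forces (p = F, q = T, r = F) or (p = F, q = T, r = T), and (p ∨ q) ∨ (q & r) holds there. Either way (p ∨ q) ∨ (q & r) holds.

Both directions hold.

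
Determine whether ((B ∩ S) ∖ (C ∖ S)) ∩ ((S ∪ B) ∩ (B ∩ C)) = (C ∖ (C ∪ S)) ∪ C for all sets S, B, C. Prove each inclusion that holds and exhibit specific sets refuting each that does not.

(⟸) This inclusion fails. Take S = ∅, B = ∅, C = {1}; then 1 ∈ (C ∖ (C ∪ S)) ∪ C but 1 ∉ ((B ∩ S) ∖ (C ∖ S)) ∩ ((S ∪ B) ∩ (B ∩ C)).

(⟹) Let x ∈ ((B ∩ S) ∖ (C ∖ S)) ∩ ((S ∪ B) ∩ (B ∩ C)). Then x ∈ S ∩ B ∩ C, from which x ∈ (C ∖ (C ∪ S)) ∪ C.

Only the forward inclusion holds.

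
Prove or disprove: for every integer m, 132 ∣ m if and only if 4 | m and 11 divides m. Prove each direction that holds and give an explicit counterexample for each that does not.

Forward direction. If 132 ∣ m, write m = 132q. Since 132 = 33·4, m = 4·(33q), so 4 ∣ m; and since 132 = 12·11, m = 11·(12q), so 11 ∣ m.

Converse. This fails: take m = 44. Both 4 ∣ 44 and 11 ∣ 44, yet 44 is not a multiple of 132 (since 44 = 0·132 + 44), so 132 ∤ 44.

Not equivalent: only (⇒) holds.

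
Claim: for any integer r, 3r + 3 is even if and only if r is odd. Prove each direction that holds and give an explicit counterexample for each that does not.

Equivalent; both directions hold.

(⟹) Suppose 3r + 3 is even. Since 3 is odd, 3r and r have the same parity, so 3r + 3 ≡ r + 3 (mod 2). As 3 is odd, 3r + 3 is even exactly when r is odd. Thus r is odd.

(⟸) Conversely, suppose r is odd; write r = 2j + 1. Then 3r + 3 = 3·(2j + 1) + 3 = 2·3j + 6, which is even.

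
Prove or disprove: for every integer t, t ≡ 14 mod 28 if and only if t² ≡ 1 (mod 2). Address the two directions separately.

(⟹) This fails: take t = 14. Then 14 ≡ 14 (mod 28), but 14² = 196 ≡ 0 (mod 2), not 1.

(⟸) This fails: take t = 1. Then 1² = 1 ≡ 1 (mod 2), yet 1 ≡ 1 (mod 28), not 14.

Neither implication holds.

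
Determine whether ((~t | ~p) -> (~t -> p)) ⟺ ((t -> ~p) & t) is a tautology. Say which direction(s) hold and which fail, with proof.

(←) Assume the antecedent. If p is true, the antecedent cannot hold. If p is false, the antecedent forces (p = F, t = T), and (~t | ~p) -> (~t -> p) holds there. Either way (~t | ~p) -> (~t -> p) holds.

(→) This fails. Under p = T, t = F, the left side is true but the right side is false.

Not equivalent: only (⇐) holds.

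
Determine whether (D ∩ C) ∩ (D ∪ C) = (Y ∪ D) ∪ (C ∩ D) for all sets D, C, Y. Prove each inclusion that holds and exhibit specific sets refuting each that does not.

The sets are not equal: only the forward inclusion holds.

(⟸) This inclusion fails. Take D = {1}, C = ∅, Y = ∅; then 1 ∈ (Y ∪ D) ∪ (C ∩ D) but 1 ∉ (D ∩ C) ∩ (D ∪ C).

(⟹) Let x ∈ (D ∩ C) ∩ (D ∪ C). Then either x ∈ D ∩ C and x ∉ Y; or x ∈ D ∩ C ∩ Y. In each case x ∈ (Y ∪ D) ∪ (C ∩ D), so (D ∩ C) ∩ (D ∪ C) ⊆ (Y ∪ D) ∪ (C ∩ D).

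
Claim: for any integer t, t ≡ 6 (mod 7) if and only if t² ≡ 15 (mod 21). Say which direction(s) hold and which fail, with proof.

Forward direction. This fails: take t = 13. Then 13 ≡ 6 (mod 7), but 13² = 169 ≡ 1 (mod 21), not 15.

Converse. This fails: take t = 15. Then 15² = 225 ≡ 15 (mod 21), yet 15 ≡ 1 (mod 7), not 6.

Neither implication holds.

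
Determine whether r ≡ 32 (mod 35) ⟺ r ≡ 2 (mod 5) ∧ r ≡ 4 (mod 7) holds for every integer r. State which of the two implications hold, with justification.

(⟹) Suppose r ≡ 32 (mod 35); write r = 35j + 32. Since 5 ∣ 35, reducing mod 5 gives r ≡ 32 ≡ 2 (mod 5); since 7 ∣ 35, reducing mod 7 gives r ≡ 32 ≡ 4 (mod 7).

(⟸) Conversely, if r ≡ 2 (mod 5) and r ≡ 4 (mod 7), then by the Chinese remainder theorem r ≡ 32 (mod 35). This is exactly r ≡ 32 (mod 35).

Both directions hold.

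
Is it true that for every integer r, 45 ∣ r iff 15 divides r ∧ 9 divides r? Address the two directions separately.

The biconditional holds.

(→) If 45 ∣ r, write r = 45q. Since 45 = 3·15, r = 15·(3q), so 15 ∣ r; and since 45 = 5·9, r = 9·(5q), so 9 ∣ r.

(←) Suppose 15 ∣ r and 9 ∣ r. Any common multiple of 15 and 9 is a multiple of their lcm; here lcm(15, 9) = 15·9/gcd(15, 9) = 135/3 = 45, so 45 ∣ r.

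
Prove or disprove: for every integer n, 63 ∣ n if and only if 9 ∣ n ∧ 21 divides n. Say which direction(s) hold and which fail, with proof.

[⇒] If 63 ∣ n, write n = 63q. Since 63 = 7·9, n = 9·(7q), so 9 ∣ n; and since 63 = 3·21, n = 21·(3q), so 21 ∣ n.

[⇐] Suppose 9 ∣ n and 21 ∣ n. Any common multiple of 9 and 21 is a multiple of their lcm; here lcm(9, 21) = 9·21/gcd(9, 21) = 189/3 = 63, so 63 ∣ n.

Both directions hold; the statement is true.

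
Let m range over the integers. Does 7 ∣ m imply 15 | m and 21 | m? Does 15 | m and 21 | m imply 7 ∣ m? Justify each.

Not equivalent: only (⇐) holds.

(→) This fails: take m = 7. Certainly 7 ∣ 7, but 15 ∤ 7.

(←) Suppose 15 ∣ m and 21 ∣ m. Any common multiple of 15 and 21 is a multiple of their lcm; here lcm(15, 21) = 15·21/gcd(15, 21) = 315/3 = 105, so 105 ∣ m. Since 7 ∣ 105, it follows that 7 ∣ m.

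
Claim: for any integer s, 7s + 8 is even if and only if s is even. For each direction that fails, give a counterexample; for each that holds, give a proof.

The biconditional holds.

Converse. Suppose s is even; write s = 2j. Then 7s + 8 = 7·(2j) + 8 = 2·7j + 8, which is even.

Forward direction. Suppose 7s + 8 is even. Since 7 is odd, 7s and s have the same parity, so 7s + 8 ≡ s + 8 (mod 2). As 8 is even, 7s + 8 is even exactly when s is even. Thus s is even.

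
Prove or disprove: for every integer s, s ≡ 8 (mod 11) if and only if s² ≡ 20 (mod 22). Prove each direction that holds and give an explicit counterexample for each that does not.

(⇒) This fails: take s = 19. Then 19 ≡ 8 (mod 11), but 19² = 361 ≡ 9 (mod 22), not 20.

(⇐) This fails: take s = 14. Then 14² = 196 ≡ 20 (mod 22), yet 14 ≡ 3 (mod 11), not 8.

Neither implication holds.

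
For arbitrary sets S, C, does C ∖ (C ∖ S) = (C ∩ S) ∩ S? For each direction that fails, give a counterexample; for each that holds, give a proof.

The two sets are equal.

(⟸) Let x ∈ (C ∩ S) ∩ S. Then x ∈ S ∩ C, from which x ∈ C ∖ (C ∖ S).

(⟹) Let x ∈ C ∖ (C ∖ S). Then x ∈ S ∩ C, from which x ∈ (C ∩ S) ∩ S.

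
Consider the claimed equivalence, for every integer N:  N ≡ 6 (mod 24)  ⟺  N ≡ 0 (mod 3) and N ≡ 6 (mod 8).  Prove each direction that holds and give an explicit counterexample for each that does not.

(⇒) Suppose N ≡ 6 (mod 24); write N = 24j + 6. Since 3 ∣ 24, reducing mod 3 gives N ≡ 6 ≡ 0 (mod 3); since 8 ∣ 24, reducing mod 8 gives N ≡ 6 (mod 8).

(⇐) Conversely, if N ≡ 0 (mod 3) and N ≡ 6 (mod 8), then by the Chinese remainder theorem N ≡ 6 (mod 24). This is exactly N ≡ 6 (mod 24).

Both directions hold.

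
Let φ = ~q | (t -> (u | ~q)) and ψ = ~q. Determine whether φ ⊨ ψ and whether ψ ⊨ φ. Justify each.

(⇒) fails; (⇐) holds.

Converse. Assume the antecedent. If t is true, the antecedent forces (t = T, u = F, q = F) or (t = T, u = T, q = F), and ~q | (t -> (u | ~q)) holds there. If t is false, ~q | (t -> (u | ~q)) reduces to true regardless of the other variables. Either way ~q | (t -> (u | ~q)) holds.

Forward direction. This fails. Under t = F, u = F, q = T, the left side is true but the right side is false.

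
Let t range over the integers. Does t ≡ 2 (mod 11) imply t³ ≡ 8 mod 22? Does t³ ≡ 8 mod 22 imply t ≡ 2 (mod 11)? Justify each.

(⇒) This fails: take t = 13. Then 13 ≡ 2 (mod 11), but 13³ = 2197 ≡ 19 (mod 22), not 8.

(⇐) Conversely, the residues r modulo 22 with r³ ≡ 8 (mod 22) are exactly {2}, and each is ≡ 2 (mod 11).

(⇒) fails; (⇐) holds.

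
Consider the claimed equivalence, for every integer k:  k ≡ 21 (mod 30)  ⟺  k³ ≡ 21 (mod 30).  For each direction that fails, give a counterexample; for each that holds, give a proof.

Equivalent; both directions hold.

[⇐] Suppose k³ ≡ 21 (mod 30). The only residue r in {0, …, 29} with r³ ≡ 21 (mod 30) is r = 21, so k ≡ 21 (mod 30).

[⇒] Suppose k ≡ 21 (mod 30). Write k = 30j + 21. Then (30j + 21)³ = 27000j³ + 56700j² + 39690j + 9261 = 30(900j³ + 1890j² + 1323j + 308) + 21, so k³ ≡ 21 (mod 30).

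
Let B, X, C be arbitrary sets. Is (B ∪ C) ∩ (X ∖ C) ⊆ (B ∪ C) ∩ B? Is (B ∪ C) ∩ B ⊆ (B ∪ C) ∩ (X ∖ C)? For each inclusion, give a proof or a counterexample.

(⟹) Let x ∈ (B ∪ C) ∩ (X ∖ C). Then x ∈ B ∩ X and x ∉ C, from which x ∈ (B ∪ C) ∩ B.

(⟸) This inclusion fails. Take B = {1}, X = ∅, C = ∅; then 1 ∈ (B ∪ C) ∩ B but 1 ∉ (B ∪ C) ∩ (X ∖ C).

The sets are not equal: only the forward inclusion holds.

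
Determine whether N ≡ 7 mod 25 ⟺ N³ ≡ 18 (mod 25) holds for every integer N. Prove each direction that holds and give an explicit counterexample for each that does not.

Both implications hold.

(⟹) Suppose N ≡ 7 mod 25. Write N = 25j + 7. Then (25j + 7)³ = 15625j³ + 13125j² + 3675j + 343 = 25(625j³ + 525j² + 147j + 13) + 18, so N³ ≡ 18 (mod 25).

(⟸) Conversely, suppose N³ ≡ 18 (mod 25). The only residue r in {0, …, 24} with r³ ≡ 18 (mod 25) is r = 7, so N ≡ 7 (mod 25).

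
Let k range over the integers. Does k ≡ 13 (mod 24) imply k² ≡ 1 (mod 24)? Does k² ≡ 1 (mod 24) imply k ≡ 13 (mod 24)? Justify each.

(⟹) Suppose k ≡ 13 (mod 24). Write k = 24j + 13. Then (24j + 13)² = 576j² + 624j + 169 = 24(24j² + 26j + 7) + 1, so k² ≡ 1 (mod 24).

(⟸) This fails: take k = 1. Then 1² = 1 ≡ 1 (mod 24), yet 1 ≡ 1 (mod 24), not 13.

Only the forward implication holds.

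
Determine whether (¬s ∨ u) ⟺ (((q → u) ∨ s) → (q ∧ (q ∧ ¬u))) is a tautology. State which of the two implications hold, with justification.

Neither implication holds.

(⇒) This fails. Under u = F, s = F, q = F, the left side is true but the right side is false.

(⇐) This fails. Under u = F, s = T, q = T, the left side is false but the right side is true.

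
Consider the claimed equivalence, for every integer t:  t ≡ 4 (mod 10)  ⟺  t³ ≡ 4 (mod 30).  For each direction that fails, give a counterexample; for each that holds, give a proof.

Not equivalent: only (⇐) holds.

[⇐] The residues r modulo 30 with r³ ≡ 4 (mod 30) are exactly {4}, and each is ≡ 4 (mod 10).

[⇒] This fails: take t = 14. Then 14 ≡ 4 (mod 10), but 14³ = 2744 ≡ 14 (mod 30), not 4.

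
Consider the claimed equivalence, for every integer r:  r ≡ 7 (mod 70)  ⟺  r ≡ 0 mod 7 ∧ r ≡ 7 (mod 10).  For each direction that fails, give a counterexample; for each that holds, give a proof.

(→) Suppose r ≡ 7 (mod 70); write r = 70j + 7. Since 7 ∣ 70, reducing mod 7 gives r ≡ 7 ≡ 0 (mod 7); since 10 ∣ 70, reducing mod 10 gives r ≡ 7 (mod 10).

(←) Conversely, if r ≡ 0 (mod 7) and r ≡ 7 (mod 10), then by the Chinese remainder theorem r ≡ 7 (mod 70). This is exactly r ≡ 7 (mod 70).

Equivalent; both directions hold.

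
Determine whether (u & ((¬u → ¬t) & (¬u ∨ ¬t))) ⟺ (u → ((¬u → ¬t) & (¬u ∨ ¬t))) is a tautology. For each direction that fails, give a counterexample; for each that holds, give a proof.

(→) Assume the antecedent. If u is true, the antecedent forces (u = T, t = F), and u → ((¬u → ¬t) & (¬u ∨ ¬t)) holds there. If u is false, the antecedent cannot hold. Either way u → ((¬u → ¬t) & (¬u ∨ ¬t)) holds.

(←) This fails. Under u = F, t = F, the left side is false but the right side is true.

Only the forward implication holds.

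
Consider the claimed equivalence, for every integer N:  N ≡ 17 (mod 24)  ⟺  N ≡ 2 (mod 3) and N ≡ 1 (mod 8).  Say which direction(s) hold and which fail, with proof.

[⇒] Suppose N ≡ 17 (mod 24); write N = 24j + 17. Since 3 ∣ 24, reducing mod 3 gives N ≡ 17 ≡ 2 (mod 3); since 8 ∣ 24, reducing mod 8 gives N ≡ 17 ≡ 1 (mod 8).

[⇐] Conversely, if N ≡ 2 (mod 3) and N ≡ 1 (mod 8), then by the Chinese remainder theorem N ≡ 17 (mod 24). This is exactly N ≡ 17 (mod 24).

Both directions hold; the statement is true.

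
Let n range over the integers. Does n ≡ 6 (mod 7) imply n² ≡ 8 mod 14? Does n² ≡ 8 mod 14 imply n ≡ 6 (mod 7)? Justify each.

(⟹) This fails: take n = 13. Then 13 ≡ 6 (mod 7), but 13² = 169 ≡ 1 (mod 14), not 8.

(⟸) This fails: take n = 8. Then 8² = 64 ≡ 8 (mod 14), yet 8 ≡ 1 (mod 7), not 6.

Neither implication holds.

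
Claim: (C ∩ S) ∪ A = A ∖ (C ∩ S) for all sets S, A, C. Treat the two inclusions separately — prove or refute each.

Forward inclusion. This inclusion fails. Take S = {1}, A = ∅, C = {1}; then 1 ∈ (C ∩ S) ∪ A but 1 ∉ A ∖ (C ∩ S).

Reverse inclusion. Let x ∈ A ∖ (C ∩ S). Then either x ∈ A and x ∉ S, C; or x ∈ S ∩ A and x ∉ C; or x ∈ A ∩ C and x ∉ S. In each case x ∈ (C ∩ S) ∪ A, so A ∖ (C ∩ S) ⊆ (C ∩ S) ∪ A.

The sets are not equal: only the reverse inclusion holds.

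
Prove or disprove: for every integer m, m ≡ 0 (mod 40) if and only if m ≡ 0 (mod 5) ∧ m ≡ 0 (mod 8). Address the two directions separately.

The biconditional holds.

[⇒] Suppose m ≡ 0 (mod 40); write m = 40j + 0. Since 5 ∣ 40, reducing mod 5 gives m ≡ 0 (mod 5); since 8 ∣ 40, reducing mod 8 gives m ≡ 0 (mod 8).

[⇐] Conversely, if m ≡ 0 (mod 5) and m ≡ 0 (mod 8), then by the Chinese remainder theorem m ≡ 0 (mod 40). This is exactly m ≡ 0 (mod 40).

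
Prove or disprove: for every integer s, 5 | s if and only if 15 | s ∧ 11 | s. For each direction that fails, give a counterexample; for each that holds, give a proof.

(⇒) This fails: take s = 5. Certainly 5 ∣ 5, but 15 ∤ 5.

(⇐) Suppose 15 ∣ s and 11 ∣ s. Any common multiple of 15 and 11 is a multiple of their lcm; here gcd(15, 11) = 1, so lcm(15, 11) = 15·11 = 165, so 165 ∣ s. Since 5 ∣ 165, it follows that 5 ∣ s.

(⇒) fails; (⇐) holds.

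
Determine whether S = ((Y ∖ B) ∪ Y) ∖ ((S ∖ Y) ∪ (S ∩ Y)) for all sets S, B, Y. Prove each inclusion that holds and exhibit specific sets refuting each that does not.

Both inclusions fail.

Forward inclusion. This inclusion fails. Take S = {1}, B = ∅, Y = ∅; then 1 ∈ S but 1 ∉ ((Y ∖ B) ∪ Y) ∖ ((S ∖ Y) ∪ (S ∩ Y)).

Reverse inclusion. This inclusion fails. Take S = ∅, B = ∅, Y = {1}; then 1 ∈ ((Y ∖ B) ∪ Y) ∖ ((S ∖ Y) ∪ (S ∩ Y)) but 1 ∉ S.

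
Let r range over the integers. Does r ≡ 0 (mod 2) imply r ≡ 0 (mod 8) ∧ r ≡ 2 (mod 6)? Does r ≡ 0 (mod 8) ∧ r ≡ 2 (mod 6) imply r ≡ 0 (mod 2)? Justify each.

Only the converse holds.

Converse. If r ≡ 0 (mod 8) and r ≡ 2 (mod 6), then by the Chinese remainder theorem r ≡ 8 (mod 24). Since 8 ≡ 0 (mod 2) and 2 ∣ 24, we get r ≡ 0 (mod 2).

Forward direction. This fails: r = 0 gives 0 ≡ 0 (mod 2) but 0 ≡ 0 (mod 6), so the conjunction on the right does not hold.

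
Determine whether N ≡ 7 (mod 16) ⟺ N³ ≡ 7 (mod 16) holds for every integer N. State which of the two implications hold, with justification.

(⟹) Suppose N ≡ 7 (mod 16). Write N = 16j + 7. Then (16j + 7)³ = 4096j³ + 5376j² + 2352j + 343 = 16(256j³ + 336j² + 147j + 21) + 7, so N³ ≡ 7 (mod 16).

(⟸) Conversely, suppose N³ ≡ 7 (mod 16). The only residue r in {0, …, 15} with r³ ≡ 7 (mod 16) is r = 7, so N ≡ 7 (mod 16).

Both directions hold; the statement is true.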